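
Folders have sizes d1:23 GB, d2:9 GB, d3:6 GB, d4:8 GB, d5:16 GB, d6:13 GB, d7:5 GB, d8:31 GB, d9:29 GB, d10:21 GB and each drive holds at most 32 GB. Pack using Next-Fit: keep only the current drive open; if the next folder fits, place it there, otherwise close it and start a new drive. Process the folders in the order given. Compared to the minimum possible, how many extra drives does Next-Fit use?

0

Next-Fit: [23,9] [6,8,16] [13,5] [31] [29] [21] → 6 drives.
Total size 161 GB; any packing needs at least ⌈161/32⌉ = 6 drives.
So 6 is already optimal.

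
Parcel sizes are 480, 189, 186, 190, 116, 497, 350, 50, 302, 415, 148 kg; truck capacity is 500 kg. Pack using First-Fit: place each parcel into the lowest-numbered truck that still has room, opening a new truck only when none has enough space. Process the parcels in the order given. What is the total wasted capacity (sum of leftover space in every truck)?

577

Put 480 kg in truck 1; 20 kg remain.
Put 189 kg in truck 2; 311 kg remain.
Put 186 kg in truck 2; 125 kg remain.
Put 190 kg in truck 3; 310 kg remain.
Put 116 kg in truck 2; 9 kg remain.
Put 497 kg in truck 4; 3 kg remain.
Put 350 kg in truck 5; 150 kg remain.
Put 50 kg in truck 3; 260 kg remain.
Put 302 kg in truck 6; 198 kg remain.
Put 415 kg in truck 7; 85 kg remain.
Put 148 kg in truck 3; 112 kg remain.
7 trucks × 500 kg = 3500 kg; used 2923 kg; unused 577 kg.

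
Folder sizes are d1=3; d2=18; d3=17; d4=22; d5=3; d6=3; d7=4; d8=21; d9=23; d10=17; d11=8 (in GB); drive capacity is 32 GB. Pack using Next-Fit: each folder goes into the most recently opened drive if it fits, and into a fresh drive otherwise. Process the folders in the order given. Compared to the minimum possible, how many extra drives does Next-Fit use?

Next-Fit: [3,18] [17] [22,3,3,4] [21] [23] [17,8] → 6 drives.
6 folders exceed 16 GB (half the capacity), and no two of those can share a drive, so at least 6 drives are needed.
So 6 is already optimal.

0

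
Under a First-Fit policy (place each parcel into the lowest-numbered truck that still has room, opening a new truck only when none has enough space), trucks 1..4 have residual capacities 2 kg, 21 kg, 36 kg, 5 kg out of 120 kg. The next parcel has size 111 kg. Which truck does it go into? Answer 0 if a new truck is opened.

No truck has ≥ 111 kg free, so a new truck is opened.

0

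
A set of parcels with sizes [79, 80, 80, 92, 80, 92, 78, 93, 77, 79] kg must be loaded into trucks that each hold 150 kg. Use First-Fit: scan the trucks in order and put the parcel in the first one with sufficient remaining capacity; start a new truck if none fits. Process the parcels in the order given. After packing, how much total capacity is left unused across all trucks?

670

truck 1: place 79 kg, 71 kg left
truck 2: place 80 kg, 70 kg left
truck 3: place 80 kg, 70 kg left
truck 4: place 92 kg, 58 kg left
truck 5: place 80 kg, 70 kg left
truck 6: place 92 kg, 58 kg left
truck 7: place 78 kg, 72 kg left
truck 8: place 93 kg, 57 kg left
truck 9: place 77 kg, 73 kg left
truck 10: place 79 kg, 71 kg left
10 trucks × 150 kg = 1500 kg; used 830 kg; unused 670 kg.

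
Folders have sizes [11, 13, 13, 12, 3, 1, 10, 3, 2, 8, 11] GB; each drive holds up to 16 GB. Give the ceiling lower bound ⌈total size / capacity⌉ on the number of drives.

6

Total size = 11 + 13 + 13 + 12 + 3 + 1 + 10 + 3 + 2 + 8 + 11 = 87 GB.
⌈87 / 16⌉ = 6.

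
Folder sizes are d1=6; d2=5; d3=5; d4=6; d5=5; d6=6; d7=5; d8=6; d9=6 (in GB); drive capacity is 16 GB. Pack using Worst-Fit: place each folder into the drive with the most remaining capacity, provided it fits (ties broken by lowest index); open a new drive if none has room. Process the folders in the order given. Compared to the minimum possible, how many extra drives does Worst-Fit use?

Worst-Fit: [6,5,5] [6,5] [6,5] [6,6] → 4 drives.
Total size 50 GB; any packing needs at least ⌈50/16⌉ = 4 drives.
So 4 is already optimal.

0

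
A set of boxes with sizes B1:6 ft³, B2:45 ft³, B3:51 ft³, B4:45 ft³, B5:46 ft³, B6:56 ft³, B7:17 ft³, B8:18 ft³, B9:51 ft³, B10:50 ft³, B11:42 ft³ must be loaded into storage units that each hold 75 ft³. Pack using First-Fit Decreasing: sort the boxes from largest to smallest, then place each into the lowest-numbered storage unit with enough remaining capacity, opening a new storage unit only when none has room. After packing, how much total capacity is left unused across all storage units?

Sorted descending: 56, 51, 51, 50, 46, 45, 45, 42, 18, 17, 6.
56 ft³ → storage unit 1 (remaining 19 ft³)
51 ft³ → storage unit 2 (remaining 24 ft³)
51 ft³ → storage unit 3 (remaining 24 ft³)
50 ft³ → storage unit 4 (remaining 25 ft³)
46 ft³ → storage unit 5 (remaining 29 ft³)
45 ft³ → storage unit 6 (remaining 30 ft³)
45 ft³ → storage unit 7 (remaining 30 ft³)
42 ft³ → storage unit 8 (remaining 33 ft³)
18 ft³ → storage unit 1 (remaining 1 ft³)
17 ft³ → storage unit 2 (remaining 7 ft³)
6 ft³ → storage unit 2 (remaining 1 ft³)
8 storage units × 75 ft³ = 600 ft³; used 427 ft³; unused 173 ft³.

173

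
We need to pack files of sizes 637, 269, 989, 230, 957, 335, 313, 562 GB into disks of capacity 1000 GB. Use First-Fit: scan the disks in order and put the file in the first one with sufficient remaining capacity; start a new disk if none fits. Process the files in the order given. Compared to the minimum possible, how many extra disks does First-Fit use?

First-Fit: [637,269] [989] [230,335,313] [957] [562] → 5 disks.
Total size 4292 GB; any packing needs at least ⌈4292/1000⌉ = 5 disks.
So 5 is already optimal.

0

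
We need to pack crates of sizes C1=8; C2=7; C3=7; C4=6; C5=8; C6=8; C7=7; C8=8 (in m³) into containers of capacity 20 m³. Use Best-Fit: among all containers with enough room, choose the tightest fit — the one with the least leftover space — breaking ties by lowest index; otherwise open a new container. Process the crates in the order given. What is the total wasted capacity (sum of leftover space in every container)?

21

C1 (8 m³) → container 1 (remaining 12 m³)
C2 (7 m³) → container 1 (remaining 5 m³)
C3 (7 m³) → container 2 (remaining 13 m³)
C4 (6 m³) → container 2 (remaining 7 m³)
C5 (8 m³) → container 3 (remaining 12 m³)
C6 (8 m³) → container 3 (remaining 4 m³)
C7 (7 m³) → container 2 (remaining 0 m³)
C8 (8 m³) → container 4 (remaining 12 m³)
4 containers × 20 m³ = 80 m³; used 59 m³; unused 21 m³.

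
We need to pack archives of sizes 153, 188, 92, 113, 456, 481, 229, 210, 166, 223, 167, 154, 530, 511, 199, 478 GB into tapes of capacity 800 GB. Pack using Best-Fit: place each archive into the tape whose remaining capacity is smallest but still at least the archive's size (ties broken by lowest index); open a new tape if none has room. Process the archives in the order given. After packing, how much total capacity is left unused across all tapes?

1250

153 GB → tape 1 (remaining 647 GB)
188 GB → tape 1 (remaining 459 GB)
92 GB → tape 1 (remaining 367 GB)
113 GB → tape 1 (remaining 254 GB)
456 GB → tape 2 (remaining 344 GB)
481 GB → tape 3 (remaining 319 GB)
229 GB → tape 1 (remaining 25 GB)
210 GB → tape 3 (remaining 109 GB)
166 GB → tape 2 (remaining 178 GB)
223 GB → tape 4 (remaining 577 GB)
167 GB → tape 2 (remaining 11 GB)
154 GB → tape 4 (remaining 423 GB)
530 GB → tape 5 (remaining 270 GB)
511 GB → tape 6 (remaining 289 GB)
199 GB → tape 5 (remaining 71 GB)
478 GB → tape 7 (remaining 322 GB)
7 tapes × 800 GB = 5600 GB; used 4350 GB; unused 1250 GB.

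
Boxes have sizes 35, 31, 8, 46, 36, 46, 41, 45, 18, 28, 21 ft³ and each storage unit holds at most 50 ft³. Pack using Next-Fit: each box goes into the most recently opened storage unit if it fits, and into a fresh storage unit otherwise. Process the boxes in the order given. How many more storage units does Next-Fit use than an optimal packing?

1

Next-Fit: [35] [31,8] [46] [36] [46] [41] [45] [18,28] [21] → 9 storage units.
Total size 355 ft³; any packing needs at least ⌈355/50⌉ = 8 storage units.
An optimal packing achieves that bound: [46] [46] [45] [41,8] [36] [35] [31,18] [28,21] → 8 storage units.
Excess: 9 − 8 = 1.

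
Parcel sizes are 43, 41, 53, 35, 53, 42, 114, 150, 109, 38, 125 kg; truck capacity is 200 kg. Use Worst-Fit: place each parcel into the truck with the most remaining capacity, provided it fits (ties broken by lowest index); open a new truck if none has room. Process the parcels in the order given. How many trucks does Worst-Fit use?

6 trucks

43 kg → truck 1 (remaining 157 kg)
41 kg → truck 1 (remaining 116 kg)
53 kg → truck 1 (remaining 63 kg)
35 kg → truck 1 (remaining 28 kg)
53 kg → truck 2 (remaining 147 kg)
42 kg → truck 2 (remaining 105 kg)
114 kg → truck 3 (remaining 86 kg)
150 kg → truck 4 (remaining 50 kg)
109 kg → truck 5 (remaining 91 kg)
38 kg → truck 2 (remaining 67 kg)
125 kg → truck 6 (remaining 75 kg)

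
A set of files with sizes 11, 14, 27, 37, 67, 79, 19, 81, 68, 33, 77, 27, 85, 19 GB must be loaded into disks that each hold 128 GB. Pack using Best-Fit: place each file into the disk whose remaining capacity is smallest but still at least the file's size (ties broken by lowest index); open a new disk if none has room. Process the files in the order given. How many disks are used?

Put 11 GB in disk 1; 117 GB remain.
Put 14 GB in disk 1; 103 GB remain.
Put 27 GB in disk 1; 76 GB remain.
Put 37 GB in disk 1; 39 GB remain.
Put 67 GB in disk 2; 61 GB remain.
Put 79 GB in disk 3; 49 GB remain.
Put 19 GB in disk 1; 20 GB remain.
Put 81 GB in disk 4; 47 GB remain.
Put 68 GB in disk 5; 60 GB remain.
Put 33 GB in disk 4; 14 GB remain.
Put 77 GB in disk 6; 51 GB remain.
Put 27 GB in disk 3; 22 GB remain.
Put 85 GB in disk 7; 43 GB remain.
Put 19 GB in disk 1; 1 GB remain.

7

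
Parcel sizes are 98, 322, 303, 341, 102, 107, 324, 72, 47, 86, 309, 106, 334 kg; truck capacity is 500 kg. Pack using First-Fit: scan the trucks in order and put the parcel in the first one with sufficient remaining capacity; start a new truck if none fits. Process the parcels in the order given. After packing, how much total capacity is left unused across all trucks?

98 kg → truck 1 (remaining 402 kg)
322 kg → truck 1 (remaining 80 kg)
303 kg → truck 2 (remaining 197 kg)
341 kg → truck 3 (remaining 159 kg)
102 kg → truck 2 (remaining 95 kg)
107 kg → truck 3 (remaining 52 kg)
324 kg → truck 4 (remaining 176 kg)
72 kg → truck 1 (remaining 8 kg)
47 kg → truck 2 (remaining 48 kg)
86 kg → truck 4 (remaining 90 kg)
309 kg → truck 5 (remaining 191 kg)
106 kg → truck 5 (remaining 85 kg)
334 kg → truck 6 (remaining 166 kg)
6 trucks × 500 kg = 3000 kg; used 2551 kg; unused 449 kg.

449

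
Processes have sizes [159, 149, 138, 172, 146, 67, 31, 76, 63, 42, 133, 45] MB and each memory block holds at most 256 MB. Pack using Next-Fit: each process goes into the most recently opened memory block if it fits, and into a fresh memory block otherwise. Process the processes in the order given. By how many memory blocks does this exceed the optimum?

Next-Fit: [159] [149] [138] [172] [146,67,31] [76,63,42] [133,45] → 7 memory blocks.
6 processes exceed 128 MB (half the capacity), and no two of those can share a memory block, so at least 6 memory blocks are needed.
An optimal packing achieves that bound: [172,76] [159,67] [149,63,42] [146,45,31] [138] [133] → 6 memory blocks.
Excess: 7 − 6 = 1.

1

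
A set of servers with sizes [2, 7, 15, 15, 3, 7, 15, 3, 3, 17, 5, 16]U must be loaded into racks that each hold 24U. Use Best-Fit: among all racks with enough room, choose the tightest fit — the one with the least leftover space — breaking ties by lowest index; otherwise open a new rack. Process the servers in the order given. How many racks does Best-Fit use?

2U → rack 1 (remaining 22U)
7U → rack 1 (remaining 15U)
15U → rack 1 (remaining 0U)
15U → rack 2 (remaining 9U)
3U → rack 2 (remaining 6U)
7U → rack 3 (remaining 17U)
15U → rack 3 (remaining 2U)
3U → rack 2 (remaining 3U)
3U → rack 2 (remaining 0U)
17U → rack 4 (remaining 7U)
5U → rack 4 (remaining 2U)
16U → rack 5 (remaining 8U)
Final racks: [2,7,15] [15,3,3,3] [7,15] [17,5] [16].

5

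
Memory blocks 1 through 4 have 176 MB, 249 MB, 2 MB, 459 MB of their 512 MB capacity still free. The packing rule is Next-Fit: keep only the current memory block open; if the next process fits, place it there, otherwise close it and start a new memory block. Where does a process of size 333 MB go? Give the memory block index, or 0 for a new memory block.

4

Next-Fit only looks at memory block 4, which has 459 MB free.
333 MB fits there.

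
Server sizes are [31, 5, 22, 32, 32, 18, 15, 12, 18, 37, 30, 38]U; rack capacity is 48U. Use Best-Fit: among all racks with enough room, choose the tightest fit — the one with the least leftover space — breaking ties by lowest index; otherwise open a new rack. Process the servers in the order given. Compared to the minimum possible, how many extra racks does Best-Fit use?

0

Best-Fit: [31,5,12] [22,18] [32,15] [32] [18,30] [37] [38] → 7 racks.
Total size 290U; any packing needs at least ⌈290/48⌉ = 7 racks.
So 7 is already optimal.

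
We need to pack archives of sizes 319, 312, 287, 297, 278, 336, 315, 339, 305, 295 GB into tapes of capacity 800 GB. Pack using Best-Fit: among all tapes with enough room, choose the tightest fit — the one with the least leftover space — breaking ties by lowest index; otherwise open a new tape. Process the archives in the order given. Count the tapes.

5

Put 319 GB in tape 1; 481 GB remain.
Put 312 GB in tape 1; 169 GB remain.
Put 287 GB in tape 2; 513 GB remain.
Put 297 GB in tape 2; 216 GB remain.
Put 278 GB in tape 3; 522 GB remain.
Put 336 GB in tape 3; 186 GB remain.
Put 315 GB in tape 4; 485 GB remain.
Put 339 GB in tape 4; 146 GB remain.
Put 305 GB in tape 5; 495 GB remain.
Put 295 GB in tape 5; 200 GB remain.
Final tapes: [319,312] [287,297] [278,336] [315,339] [305,295].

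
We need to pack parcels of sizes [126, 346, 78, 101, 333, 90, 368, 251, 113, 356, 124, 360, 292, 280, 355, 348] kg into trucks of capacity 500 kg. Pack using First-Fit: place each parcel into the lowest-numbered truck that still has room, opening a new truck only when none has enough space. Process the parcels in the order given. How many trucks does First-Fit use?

11 trucks

126 kg → truck 1 (remaining 374 kg)
346 kg → truck 1 (remaining 28 kg)
78 kg → truck 2 (remaining 422 kg)
101 kg → truck 2 (remaining 321 kg)
333 kg → truck 3 (remaining 167 kg)
90 kg → truck 2 (remaining 231 kg)
368 kg → truck 4 (remaining 132 kg)
251 kg → truck 5 (remaining 249 kg)
113 kg → truck 2 (remaining 118 kg)
356 kg → truck 6 (remaining 144 kg)
124 kg → truck 3 (remaining 43 kg)
360 kg → truck 7 (remaining 140 kg)
292 kg → truck 8 (remaining 208 kg)
280 kg → truck 9 (remaining 220 kg)
355 kg → truck 10 (remaining 145 kg)
348 kg → truck 11 (remaining 152 kg)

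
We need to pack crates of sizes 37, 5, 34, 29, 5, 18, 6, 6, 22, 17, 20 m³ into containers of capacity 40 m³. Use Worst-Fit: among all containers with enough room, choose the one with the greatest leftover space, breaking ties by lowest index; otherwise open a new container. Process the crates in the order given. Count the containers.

6

37 m³ → container 1 (remaining 3 m³)
5 m³ → container 2 (remaining 35 m³)
34 m³ → container 2 (remaining 1 m³)
29 m³ → container 3 (remaining 11 m³)
5 m³ → container 3 (remaining 6 m³)
18 m³ → container 4 (remaining 22 m³)
6 m³ → container 4 (remaining 16 m³)
6 m³ → container 4 (remaining 10 m³)
22 m³ → container 5 (remaining 18 m³)
17 m³ → container 5 (remaining 1 m³)
20 m³ → container 6 (remaining 20 m³)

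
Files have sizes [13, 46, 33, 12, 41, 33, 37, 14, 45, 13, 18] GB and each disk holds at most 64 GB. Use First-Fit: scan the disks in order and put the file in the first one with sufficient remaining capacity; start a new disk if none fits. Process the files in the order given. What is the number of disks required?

13 GB → disk 1 (remaining 51 GB)
46 GB → disk 1 (remaining 5 GB)
33 GB → disk 2 (remaining 31 GB)
12 GB → disk 2 (remaining 19 GB)
41 GB → disk 3 (remaining 23 GB)
33 GB → disk 4 (remaining 31 GB)
37 GB → disk 5 (remaining 27 GB)
14 GB → disk 2 (remaining 5 GB)
45 GB → disk 6 (remaining 19 GB)
13 GB → disk 3 (remaining 10 GB)
18 GB → disk 4 (remaining 13 GB)
Final disks: [13,46] [33,12,14] [41,13] [33,18] [37] [45].

6 disks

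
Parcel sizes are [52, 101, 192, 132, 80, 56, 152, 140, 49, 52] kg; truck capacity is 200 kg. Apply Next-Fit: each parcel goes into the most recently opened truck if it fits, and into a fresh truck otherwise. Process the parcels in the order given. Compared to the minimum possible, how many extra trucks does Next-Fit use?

Next-Fit: [52,101] [192] [132] [80,56] [152] [140,49] [52] → 7 trucks.
Total size 1006 kg; any packing needs at least ⌈1006/200⌉ = 6 trucks.
An optimal packing achieves that bound: [192] [152] [140,56] [132,52] [101,80] [52,49] → 6 trucks.
Excess: 7 − 6 = 1.

1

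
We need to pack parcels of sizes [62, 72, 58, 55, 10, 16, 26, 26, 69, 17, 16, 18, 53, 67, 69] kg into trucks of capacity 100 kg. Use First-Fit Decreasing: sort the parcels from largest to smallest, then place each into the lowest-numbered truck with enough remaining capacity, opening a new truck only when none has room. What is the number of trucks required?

Sorted descending: 72, 69, 69, 67, 62, 58, 55, 53, 26, 26, 18, 17, 16, 16, 10.
truck 1: place 72 kg, 28 kg left
truck 2: place 69 kg, 31 kg left
truck 3: place 69 kg, 31 kg left
truck 4: place 67 kg, 33 kg left
truck 5: place 62 kg, 38 kg left
truck 6: place 58 kg, 42 kg left
truck 7: place 55 kg, 45 kg left
truck 8: place 53 kg, 47 kg left
truck 1: place 26 kg, 2 kg left
truck 2: place 26 kg, 5 kg left
truck 3: place 18 kg, 13 kg left
truck 4: place 17 kg, 16 kg left
truck 4: place 16 kg, 0 kg left
truck 5: place 16 kg, 22 kg left
truck 3: place 10 kg, 3 kg left
Final trucks: [72,26] [69,26] [69,18,10] [67,17,16] [62,16] [58] [55] [53].

8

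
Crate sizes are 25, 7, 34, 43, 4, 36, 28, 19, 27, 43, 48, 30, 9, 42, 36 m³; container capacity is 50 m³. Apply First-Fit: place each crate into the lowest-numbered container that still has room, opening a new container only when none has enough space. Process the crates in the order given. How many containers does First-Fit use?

11 containers

25 m³ → container 1 (remaining 25 m³)
7 m³ → container 1 (remaining 18 m³)
34 m³ → container 2 (remaining 16 m³)
43 m³ → container 3 (remaining 7 m³)
4 m³ → container 1 (remaining 14 m³)
36 m³ → container 4 (remaining 14 m³)
28 m³ → container 5 (remaining 22 m³)
19 m³ → container 5 (remaining 3 m³)
27 m³ → container 6 (remaining 23 m³)
43 m³ → container 7 (remaining 7 m³)
48 m³ → container 8 (remaining 2 m³)
30 m³ → container 9 (remaining 20 m³)
9 m³ → container 1 (remaining 5 m³)
42 m³ → container 10 (remaining 8 m³)
36 m³ → container 11 (remaining 14 m³)
Final containers: [25,7,4,9] [34] [43] [36] [28,19] [27] [43] [48] [30] [42] [36].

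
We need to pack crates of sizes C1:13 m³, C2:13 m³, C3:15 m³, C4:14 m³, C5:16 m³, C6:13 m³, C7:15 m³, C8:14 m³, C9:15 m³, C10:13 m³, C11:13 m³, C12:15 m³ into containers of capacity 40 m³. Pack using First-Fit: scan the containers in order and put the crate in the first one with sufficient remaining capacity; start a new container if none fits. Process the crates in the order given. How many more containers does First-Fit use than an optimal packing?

1

First-Fit: [13,13,14] [15,16] [13,15] [14,15] [13,13] [15] → 6 containers.
Total size 169 m³; any packing needs at least ⌈169/40⌉ = 5 containers.
An optimal packing achieves that bound: [16,15] [15,15] [15,14] [14,13,13] [13,13,13] → 5 containers.
Excess: 6 − 5 = 1.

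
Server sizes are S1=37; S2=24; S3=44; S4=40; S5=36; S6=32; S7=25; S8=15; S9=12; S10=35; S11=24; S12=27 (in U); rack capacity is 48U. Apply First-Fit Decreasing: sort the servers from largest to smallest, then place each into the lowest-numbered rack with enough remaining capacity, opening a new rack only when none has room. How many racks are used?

Sorted descending: 44, 40, 37, 36, 35, 32, 27, 25, 24, 24, 15, 12.
44U → rack 1 (remaining 4U)
40U → rack 2 (remaining 8U)
37U → rack 3 (remaining 11U)
36U → rack 4 (remaining 12U)
35U → rack 5 (remaining 13U)
32U → rack 6 (remaining 16U)
27U → rack 7 (remaining 21U)
25U → rack 8 (remaining 23U)
24U → rack 9 (remaining 24U)
24U → rack 9 (remaining 0U)
15U → rack 6 (remaining 1U)
12U → rack 4 (remaining 0U)
Final racks: [44] [40] [37] [36,12] [35] [32,15] [27] [25] [24,24].

9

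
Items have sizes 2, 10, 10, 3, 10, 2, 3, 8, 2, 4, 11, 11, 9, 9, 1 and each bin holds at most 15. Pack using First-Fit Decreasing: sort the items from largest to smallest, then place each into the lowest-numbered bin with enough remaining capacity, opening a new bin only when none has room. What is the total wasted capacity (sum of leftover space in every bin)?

25

Sorted descending: 11, 11, 10, 10, 10, 9, 9, 8, 4, 3, 3, 2, 2, 2, 1.
11 → bin 1 (remaining 4)
11 → bin 2 (remaining 4)
10 → bin 3 (remaining 5)
10 → bin 4 (remaining 5)
10 → bin 5 (remaining 5)
9 → bin 6 (remaining 6)
9 → bin 7 (remaining 6)
8 → bin 8 (remaining 7)
4 → bin 1 (remaining 0)
3 → bin 2 (remaining 1)
3 → bin 3 (remaining 2)
2 → bin 3 (remaining 0)
2 → bin 4 (remaining 3)
2 → bin 4 (remaining 1)
1 → bin 2 (remaining 0)
8 bins × 15 = 120; used 95; unused 25.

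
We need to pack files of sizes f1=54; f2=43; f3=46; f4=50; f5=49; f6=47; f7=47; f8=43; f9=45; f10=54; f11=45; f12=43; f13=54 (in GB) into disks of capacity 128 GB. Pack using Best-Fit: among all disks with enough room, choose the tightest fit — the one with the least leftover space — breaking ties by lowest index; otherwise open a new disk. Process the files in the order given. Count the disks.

7

f1 (54 GB) → disk 1 (remaining 74 GB)
f2 (43 GB) → disk 1 (remaining 31 GB)
f3 (46 GB) → disk 2 (remaining 82 GB)
f4 (50 GB) → disk 2 (remaining 32 GB)
f5 (49 GB) → disk 3 (remaining 79 GB)
f6 (47 GB) → disk 3 (remaining 32 GB)
f7 (47 GB) → disk 4 (remaining 81 GB)
f8 (43 GB) → disk 4 (remaining 38 GB)
f9 (45 GB) → disk 5 (remaining 83 GB)
f10 (54 GB) → disk 5 (remaining 29 GB)
f11 (45 GB) → disk 6 (remaining 83 GB)
f12 (43 GB) → disk 6 (remaining 40 GB)
f13 (54 GB) → disk 7 (remaining 74 GB)
Final disks: [54,43] [46,50] [49,47] [47,43] [45,54] [45,43] [54].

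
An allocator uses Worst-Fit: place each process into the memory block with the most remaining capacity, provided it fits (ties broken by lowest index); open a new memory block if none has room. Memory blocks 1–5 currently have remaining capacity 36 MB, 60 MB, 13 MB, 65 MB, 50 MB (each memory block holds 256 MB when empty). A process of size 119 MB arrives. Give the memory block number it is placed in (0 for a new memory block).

0

No memory block has ≥ 119 MB free, so a new memory block is opened.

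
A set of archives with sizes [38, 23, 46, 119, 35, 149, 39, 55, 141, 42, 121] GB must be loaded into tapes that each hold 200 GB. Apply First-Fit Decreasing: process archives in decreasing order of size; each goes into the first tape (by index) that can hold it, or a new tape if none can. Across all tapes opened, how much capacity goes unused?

192

Sorted descending: 149, 141, 121, 119, 55, 46, 42, 39, 38, 35, 23.
tape 1: place 149 GB, 51 GB left
tape 2: place 141 GB, 59 GB left
tape 3: place 121 GB, 79 GB left
tape 4: place 119 GB, 81 GB left
tape 2: place 55 GB, 4 GB left
tape 1: place 46 GB, 5 GB left
tape 3: place 42 GB, 37 GB left
tape 4: place 39 GB, 42 GB left
tape 4: place 38 GB, 4 GB left
tape 3: place 35 GB, 2 GB left
tape 5: place 23 GB, 177 GB left
5 tapes × 200 GB = 1000 GB; used 808 GB; unused 192 GB.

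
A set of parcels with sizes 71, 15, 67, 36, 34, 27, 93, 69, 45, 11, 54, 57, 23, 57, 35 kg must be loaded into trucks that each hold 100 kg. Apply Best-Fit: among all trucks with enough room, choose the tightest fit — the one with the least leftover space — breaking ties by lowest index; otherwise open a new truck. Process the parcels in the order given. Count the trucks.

Put 71 kg in truck 1; 29 kg remain.
Put 15 kg in truck 1; 14 kg remain.
Put 67 kg in truck 2; 33 kg remain.
Put 36 kg in truck 3; 64 kg remain.
Put 34 kg in truck 3; 30 kg remain.
Put 27 kg in truck 3; 3 kg remain.
Put 93 kg in truck 4; 7 kg remain.
Put 69 kg in truck 5; 31 kg remain.
Put 45 kg in truck 6; 55 kg remain.
Put 11 kg in truck 1; 3 kg remain.
Put 54 kg in truck 6; 1 kg remain.
Put 57 kg in truck 7; 43 kg remain.
Put 23 kg in truck 5; 8 kg remain.
Put 57 kg in truck 8; 43 kg remain.
Put 35 kg in truck 7; 8 kg remain.
Final trucks: [71,15,11] [67] [36,34,27] [93] [69,23] [45,54] [57,35] [57].

8 trucks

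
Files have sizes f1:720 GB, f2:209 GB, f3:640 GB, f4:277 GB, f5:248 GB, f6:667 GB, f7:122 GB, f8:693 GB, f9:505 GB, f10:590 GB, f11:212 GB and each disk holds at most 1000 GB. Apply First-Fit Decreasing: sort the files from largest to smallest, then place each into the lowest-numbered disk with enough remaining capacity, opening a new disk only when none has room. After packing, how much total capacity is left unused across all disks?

1117

Sorted descending: 720, 693, 667, 640, 590, 505, 277, 248, 212, 209, 122.
Put 720 GB in disk 1; 280 GB remain.
Put 693 GB in disk 2; 307 GB remain.
Put 667 GB in disk 3; 333 GB remain.
Put 640 GB in disk 4; 360 GB remain.
Put 590 GB in disk 5; 410 GB remain.
Put 505 GB in disk 6; 495 GB remain.
Put 277 GB in disk 1; 3 GB remain.
Put 248 GB in disk 2; 59 GB remain.
Put 212 GB in disk 3; 121 GB remain.
Put 209 GB in disk 4; 151 GB remain.
Put 122 GB in disk 4; 29 GB remain.
6 disks × 1000 GB = 6000 GB; used 4883 GB; unused 1117 GB.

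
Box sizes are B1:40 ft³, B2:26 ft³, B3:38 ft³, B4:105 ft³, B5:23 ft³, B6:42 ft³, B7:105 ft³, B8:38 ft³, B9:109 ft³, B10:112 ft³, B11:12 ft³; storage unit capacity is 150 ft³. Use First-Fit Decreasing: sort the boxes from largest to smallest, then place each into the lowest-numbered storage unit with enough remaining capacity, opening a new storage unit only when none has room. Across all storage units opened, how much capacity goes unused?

100

Sorted descending: 112, 109, 105, 105, 42, 40, 38, 38, 26, 23, 12.
storage unit 1: place 112 ft³, 38 ft³ left
storage unit 2: place 109 ft³, 41 ft³ left
storage unit 3: place 105 ft³, 45 ft³ left
storage unit 4: place 105 ft³, 45 ft³ left
storage unit 3: place 42 ft³, 3 ft³ left
storage unit 2: place 40 ft³, 1 ft³ left
storage unit 1: place 38 ft³, 0 ft³ left
storage unit 4: place 38 ft³, 7 ft³ left
storage unit 5: place 26 ft³, 124 ft³ left
storage unit 5: place 23 ft³, 101 ft³ left
storage unit 5: place 12 ft³, 89 ft³ left
5 storage units × 150 ft³ = 750 ft³; used 650 ft³; unused 100 ft³.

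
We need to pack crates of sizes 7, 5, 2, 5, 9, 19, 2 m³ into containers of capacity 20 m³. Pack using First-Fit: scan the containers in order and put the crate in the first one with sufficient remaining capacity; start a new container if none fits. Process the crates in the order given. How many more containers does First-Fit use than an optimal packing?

First-Fit: [7,5,2,5] [9,2] [19] → 3 containers.
Total size 49 m³; any packing needs at least ⌈49/20⌉ = 3 containers.
So 3 is already optimal.

0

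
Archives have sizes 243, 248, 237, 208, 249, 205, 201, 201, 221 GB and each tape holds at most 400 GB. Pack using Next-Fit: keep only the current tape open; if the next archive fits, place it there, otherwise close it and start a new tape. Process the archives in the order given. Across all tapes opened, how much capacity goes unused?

tape 1: place 243 GB, 157 GB left
tape 2: place 248 GB, 152 GB left
tape 3: place 237 GB, 163 GB left
tape 4: place 208 GB, 192 GB left
tape 5: place 249 GB, 151 GB left
tape 6: place 205 GB, 195 GB left
tape 7: place 201 GB, 199 GB left
tape 8: place 201 GB, 199 GB left
tape 9: place 221 GB, 179 GB left
9 tapes × 400 GB = 3600 GB; used 2013 GB; unused 1587 GB.

1587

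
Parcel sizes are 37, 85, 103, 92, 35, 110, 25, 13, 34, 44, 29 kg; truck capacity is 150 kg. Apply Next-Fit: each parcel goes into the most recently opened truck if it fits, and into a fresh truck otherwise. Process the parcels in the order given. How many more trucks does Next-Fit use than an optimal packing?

0

Next-Fit: [37,85] [103] [92,35] [110,25,13] [34,44,29] → 5 trucks.
Total size 607 kg; any packing needs at least ⌈607/150⌉ = 5 trucks.
So 5 is already optimal.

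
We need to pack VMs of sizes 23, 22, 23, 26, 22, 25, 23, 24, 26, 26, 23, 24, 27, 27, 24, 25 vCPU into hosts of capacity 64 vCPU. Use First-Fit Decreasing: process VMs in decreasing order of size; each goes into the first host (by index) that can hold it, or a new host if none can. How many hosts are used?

8

Sorted descending: 27, 27, 26, 26, 26, 25, 25, 24, 24, 24, 23, 23, 23, 23, 22, 22.
27 vCPU → host 1 (remaining 37 vCPU)
27 vCPU → host 1 (remaining 10 vCPU)
26 vCPU → host 2 (remaining 38 vCPU)
26 vCPU → host 2 (remaining 12 vCPU)
26 vCPU → host 3 (remaining 38 vCPU)
25 vCPU → host 3 (remaining 13 vCPU)
25 vCPU → host 4 (remaining 39 vCPU)
24 vCPU → host 4 (remaining 15 vCPU)
24 vCPU → host 5 (remaining 40 vCPU)
24 vCPU → host 5 (remaining 16 vCPU)
23 vCPU → host 6 (remaining 41 vCPU)
23 vCPU → host 6 (remaining 18 vCPU)
23 vCPU → host 7 (remaining 41 vCPU)
23 vCPU → host 7 (remaining 18 vCPU)
22 vCPU → host 8 (remaining 42 vCPU)
22 vCPU → host 8 (remaining 20 vCPU)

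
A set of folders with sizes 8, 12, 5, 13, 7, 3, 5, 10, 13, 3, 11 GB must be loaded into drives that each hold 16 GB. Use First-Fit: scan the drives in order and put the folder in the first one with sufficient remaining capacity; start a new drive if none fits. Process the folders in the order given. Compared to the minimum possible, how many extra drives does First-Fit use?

1

First-Fit: [8,5,3] [12,3] [13] [7,5] [10] [13] [11] → 7 drives.
Total size 90 GB; any packing needs at least ⌈90/16⌉ = 6 drives.
An optimal packing achieves that bound: [13,3] [13,3] [12] [11,5] [10,5] [8,7] → 6 drives.
Excess: 7 − 6 = 1.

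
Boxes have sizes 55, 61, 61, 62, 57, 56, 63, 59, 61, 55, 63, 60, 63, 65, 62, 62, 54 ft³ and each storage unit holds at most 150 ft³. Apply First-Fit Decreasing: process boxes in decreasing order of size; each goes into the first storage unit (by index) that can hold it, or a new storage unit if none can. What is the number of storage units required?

Sorted descending: 65, 63, 63, 63, 62, 62, 62, 61, 61, 61, 60, 59, 57, 56, 55, 55, 54.
Put 65 ft³ in storage unit 1; 85 ft³ remain.
Put 63 ft³ in storage unit 1; 22 ft³ remain.
Put 63 ft³ in storage unit 2; 87 ft³ remain.
Put 63 ft³ in storage unit 2; 24 ft³ remain.
Put 62 ft³ in storage unit 3; 88 ft³ remain.
Put 62 ft³ in storage unit 3; 26 ft³ remain.
Put 62 ft³ in storage unit 4; 88 ft³ remain.
Put 61 ft³ in storage unit 4; 27 ft³ remain.
Put 61 ft³ in storage unit 5; 89 ft³ remain.
Put 61 ft³ in storage unit 5; 28 ft³ remain.
Put 60 ft³ in storage unit 6; 90 ft³ remain.
Put 59 ft³ in storage unit 6; 31 ft³ remain.
Put 57 ft³ in storage unit 7; 93 ft³ remain.
Put 56 ft³ in storage unit 7; 37 ft³ remain.
Put 55 ft³ in storage unit 8; 95 ft³ remain.
Put 55 ft³ in storage unit 8; 40 ft³ remain.
Put 54 ft³ in storage unit 9; 96 ft³ remain.
Final storage units: [65,63] [63,63] [62,62] [62,61] [61,61] [60,59] [57,56] [55,55] [54].

9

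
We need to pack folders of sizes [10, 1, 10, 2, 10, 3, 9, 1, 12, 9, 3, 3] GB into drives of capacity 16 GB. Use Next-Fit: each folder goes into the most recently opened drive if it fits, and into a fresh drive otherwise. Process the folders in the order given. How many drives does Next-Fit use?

6 drives

10 GB → drive 1 (remaining 6 GB)
1 GB → drive 1 (remaining 5 GB)
10 GB → drive 2 (remaining 6 GB)
2 GB → drive 2 (remaining 4 GB)
10 GB → drive 3 (remaining 6 GB)
3 GB → drive 3 (remaining 3 GB)
9 GB → drive 4 (remaining 7 GB)
1 GB → drive 4 (remaining 6 GB)
12 GB → drive 5 (remaining 4 GB)
9 GB → drive 6 (remaining 7 GB)
3 GB → drive 6 (remaining 4 GB)
3 GB → drive 6 (remaining 1 GB)
Final drives: [10,1] [10,2] [10,3] [9,1] [12] [9,3,3].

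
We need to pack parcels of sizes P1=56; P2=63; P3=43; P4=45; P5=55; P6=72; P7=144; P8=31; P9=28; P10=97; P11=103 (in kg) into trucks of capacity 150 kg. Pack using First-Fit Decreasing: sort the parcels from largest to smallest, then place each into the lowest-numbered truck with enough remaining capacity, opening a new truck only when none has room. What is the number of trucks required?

Sorted descending: 144, 103, 97, 72, 63, 56, 55, 45, 43, 31, 28.
truck 1: place 144 kg, 6 kg left
truck 2: place 103 kg, 47 kg left
truck 3: place 97 kg, 53 kg left
truck 4: place 72 kg, 78 kg left
truck 4: place 63 kg, 15 kg left
truck 5: place 56 kg, 94 kg left
truck 5: place 55 kg, 39 kg left
truck 2: place 45 kg, 2 kg left
truck 3: place 43 kg, 10 kg left
truck 5: place 31 kg, 8 kg left
truck 6: place 28 kg, 122 kg left

6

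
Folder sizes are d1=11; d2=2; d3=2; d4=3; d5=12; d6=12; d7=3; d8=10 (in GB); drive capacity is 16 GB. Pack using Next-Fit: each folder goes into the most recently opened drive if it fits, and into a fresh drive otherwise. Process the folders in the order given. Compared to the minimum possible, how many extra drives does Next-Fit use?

Next-Fit: [11,2,2] [3,12] [12,3] [10] → 4 drives.
Total size 55 GB; any packing needs at least ⌈55/16⌉ = 4 drives.
So 4 is already optimal.

0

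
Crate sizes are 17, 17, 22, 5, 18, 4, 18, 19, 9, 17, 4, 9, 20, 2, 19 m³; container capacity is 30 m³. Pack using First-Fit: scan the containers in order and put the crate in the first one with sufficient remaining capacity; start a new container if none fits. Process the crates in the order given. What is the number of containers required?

container 1: place 17 m³, 13 m³ left
container 2: place 17 m³, 13 m³ left
container 3: place 22 m³, 8 m³ left
container 1: place 5 m³, 8 m³ left
container 4: place 18 m³, 12 m³ left
container 1: place 4 m³, 4 m³ left
container 5: place 18 m³, 12 m³ left
container 6: place 19 m³, 11 m³ left
container 2: place 9 m³, 4 m³ left
container 7: place 17 m³, 13 m³ left
container 1: place 4 m³, 0 m³ left
container 4: place 9 m³, 3 m³ left
container 8: place 20 m³, 10 m³ left
container 2: place 2 m³, 2 m³ left
container 9: place 19 m³, 11 m³ left
Final containers: [17,5,4,4] [17,9,2] [22] [18,9] [18] [19] [17] [20] [19].

9 containers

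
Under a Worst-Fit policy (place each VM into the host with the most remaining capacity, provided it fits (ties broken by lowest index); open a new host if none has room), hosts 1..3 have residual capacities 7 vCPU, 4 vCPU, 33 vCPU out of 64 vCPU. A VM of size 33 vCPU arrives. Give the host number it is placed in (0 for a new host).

3

Hosts with room: host 3 (33 vCPU).
Most room is host 3 with 33 vCPU free.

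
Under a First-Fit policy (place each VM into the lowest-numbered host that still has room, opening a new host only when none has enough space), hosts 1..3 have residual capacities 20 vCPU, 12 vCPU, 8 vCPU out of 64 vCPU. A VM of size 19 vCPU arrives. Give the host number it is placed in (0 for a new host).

Hosts with room: host 1 (20 vCPU).
The first with room is host 1.

1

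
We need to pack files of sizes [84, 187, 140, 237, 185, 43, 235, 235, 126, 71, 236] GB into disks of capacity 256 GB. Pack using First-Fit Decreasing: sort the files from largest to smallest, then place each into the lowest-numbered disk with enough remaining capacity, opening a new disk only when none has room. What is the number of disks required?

Sorted descending: 237, 236, 235, 235, 187, 185, 140, 126, 84, 71, 43.
disk 1: place 237 GB, 19 GB left
disk 2: place 236 GB, 20 GB left
disk 3: place 235 GB, 21 GB left
disk 4: place 235 GB, 21 GB left
disk 5: place 187 GB, 69 GB left
disk 6: place 185 GB, 71 GB left
disk 7: place 140 GB, 116 GB left
disk 8: place 126 GB, 130 GB left
disk 7: place 84 GB, 32 GB left
disk 6: place 71 GB, 0 GB left
disk 5: place 43 GB, 26 GB left
Final disks: [237] [236] [235] [235] [187,43] [185,71] [140,84] [126].

8 disks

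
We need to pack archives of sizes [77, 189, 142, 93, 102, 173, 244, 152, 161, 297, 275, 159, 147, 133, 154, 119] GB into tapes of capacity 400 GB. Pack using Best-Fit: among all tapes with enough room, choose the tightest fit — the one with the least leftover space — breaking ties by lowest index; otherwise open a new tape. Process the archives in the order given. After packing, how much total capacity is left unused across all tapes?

Put 77 GB in tape 1; 323 GB remain.
Put 189 GB in tape 1; 134 GB remain.
Put 142 GB in tape 2; 258 GB remain.
Put 93 GB in tape 1; 41 GB remain.
Put 102 GB in tape 2; 156 GB remain.
Put 173 GB in tape 3; 227 GB remain.
Put 244 GB in tape 4; 156 GB remain.
Put 152 GB in tape 2; 4 GB remain.
Put 161 GB in tape 3; 66 GB remain.
Put 297 GB in tape 5; 103 GB remain.
Put 275 GB in tape 6; 125 GB remain.
Put 159 GB in tape 7; 241 GB remain.
Put 147 GB in tape 4; 9 GB remain.
Put 133 GB in tape 7; 108 GB remain.
Put 154 GB in tape 8; 246 GB remain.
Put 119 GB in tape 6; 6 GB remain.
8 tapes × 400 GB = 3200 GB; used 2617 GB; unused 583 GB.

583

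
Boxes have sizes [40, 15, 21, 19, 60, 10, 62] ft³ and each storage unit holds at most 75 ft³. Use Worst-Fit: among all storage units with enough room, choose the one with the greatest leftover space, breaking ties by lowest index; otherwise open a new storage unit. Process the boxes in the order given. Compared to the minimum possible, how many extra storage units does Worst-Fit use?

Worst-Fit: [40,15] [21,19,10] [60] [62] → 4 storage units.
Total size 227 ft³; any packing needs at least ⌈227/75⌉ = 4 storage units.
So 4 is already optimal.

0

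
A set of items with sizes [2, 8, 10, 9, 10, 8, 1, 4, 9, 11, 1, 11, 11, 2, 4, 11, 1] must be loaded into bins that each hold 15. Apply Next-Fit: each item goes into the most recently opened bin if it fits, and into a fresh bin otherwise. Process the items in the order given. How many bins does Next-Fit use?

11

Put 2 in bin 1; 13 remain.
Put 8 in bin 1; 5 remain.
Put 10 in bin 2; 5 remain.
Put 9 in bin 3; 6 remain.
Put 10 in bin 4; 5 remain.
Put 8 in bin 5; 7 remain.
Put 1 in bin 5; 6 remain.
Put 4 in bin 5; 2 remain.
Put 9 in bin 6; 6 remain.
Put 11 in bin 7; 4 remain.
Put 1 in bin 7; 3 remain.
Put 11 in bin 8; 4 remain.
Put 11 in bin 9; 4 remain.
Put 2 in bin 9; 2 remain.
Put 4 in bin 10; 11 remain.
Put 11 in bin 10; 0 remain.
Put 1 in bin 11; 14 remain.
Final bins: [2,8] [10] [9] [10] [8,1,4] [9] [11,1] [11] [11,2] [4,11] [1].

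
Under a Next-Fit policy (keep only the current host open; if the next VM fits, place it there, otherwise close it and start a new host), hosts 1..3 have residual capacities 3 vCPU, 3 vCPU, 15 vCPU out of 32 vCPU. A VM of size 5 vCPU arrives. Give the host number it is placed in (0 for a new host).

Next-Fit only looks at host 3, which has 15 vCPU free.
5 vCPU fits there.

3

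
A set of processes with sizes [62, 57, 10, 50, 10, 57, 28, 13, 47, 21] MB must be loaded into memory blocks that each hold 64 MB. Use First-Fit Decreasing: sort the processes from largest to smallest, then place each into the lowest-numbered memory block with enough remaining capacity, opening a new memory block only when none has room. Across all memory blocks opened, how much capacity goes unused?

29

Sorted descending: 62, 57, 57, 50, 47, 28, 21, 13, 10, 10.
Put 62 MB in memory block 1; 2 MB remain.
Put 57 MB in memory block 2; 7 MB remain.
Put 57 MB in memory block 3; 7 MB remain.
Put 50 MB in memory block 4; 14 MB remain.
Put 47 MB in memory block 5; 17 MB remain.
Put 28 MB in memory block 6; 36 MB remain.
Put 21 MB in memory block 6; 15 MB remain.
Put 13 MB in memory block 4; 1 MB remain.
Put 10 MB in memory block 5; 7 MB remain.
Put 10 MB in memory block 6; 5 MB remain.
6 memory blocks × 64 MB = 384 MB; used 355 MB; unused 29 MB.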